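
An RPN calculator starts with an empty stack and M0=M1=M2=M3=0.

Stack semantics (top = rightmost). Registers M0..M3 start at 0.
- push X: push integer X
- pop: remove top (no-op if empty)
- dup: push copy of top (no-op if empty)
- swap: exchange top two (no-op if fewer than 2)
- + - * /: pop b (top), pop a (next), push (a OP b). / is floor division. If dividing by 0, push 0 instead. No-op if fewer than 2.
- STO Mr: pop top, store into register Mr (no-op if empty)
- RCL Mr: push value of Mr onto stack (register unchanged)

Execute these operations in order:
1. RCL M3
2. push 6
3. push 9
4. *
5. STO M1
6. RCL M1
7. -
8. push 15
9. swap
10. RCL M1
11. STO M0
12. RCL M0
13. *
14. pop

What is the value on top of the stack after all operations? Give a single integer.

After op 1 (RCL M3): stack=[0] mem=[0,0,0,0]
After op 2 (push 6): stack=[0,6] mem=[0,0,0,0]
After op 3 (push 9): stack=[0,6,9] mem=[0,0,0,0]
After op 4 (*): stack=[0,54] mem=[0,0,0,0]
After op 5 (STO M1): stack=[0] mem=[0,54,0,0]
After op 6 (RCL M1): stack=[0,54] mem=[0,54,0,0]
After op 7 (-): stack=[-54] mem=[0,54,0,0]
After op 8 (push 15): stack=[-54,15] mem=[0,54,0,0]
After op 9 (swap): stack=[15,-54] mem=[0,54,0,0]
After op 10 (RCL M1): stack=[15,-54,54] mem=[0,54,0,0]
After op 11 (STO M0): stack=[15,-54] mem=[54,54,0,0]
After op 12 (RCL M0): stack=[15,-54,54] mem=[54,54,0,0]
After op 13 (*): stack=[15,-2916] mem=[54,54,0,0]
After op 14 (pop): stack=[15] mem=[54,54,0,0]

Answer: 15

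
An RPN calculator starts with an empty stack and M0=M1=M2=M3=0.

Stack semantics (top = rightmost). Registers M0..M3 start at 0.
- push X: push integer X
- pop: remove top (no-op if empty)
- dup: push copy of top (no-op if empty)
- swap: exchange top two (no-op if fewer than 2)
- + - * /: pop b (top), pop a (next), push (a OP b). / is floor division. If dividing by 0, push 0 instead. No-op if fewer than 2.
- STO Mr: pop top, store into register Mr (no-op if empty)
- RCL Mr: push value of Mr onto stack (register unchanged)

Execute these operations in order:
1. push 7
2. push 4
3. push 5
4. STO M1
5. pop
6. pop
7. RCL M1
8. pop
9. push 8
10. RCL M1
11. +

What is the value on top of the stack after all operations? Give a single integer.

Answer: 13

Derivation:
After op 1 (push 7): stack=[7] mem=[0,0,0,0]
After op 2 (push 4): stack=[7,4] mem=[0,0,0,0]
After op 3 (push 5): stack=[7,4,5] mem=[0,0,0,0]
After op 4 (STO M1): stack=[7,4] mem=[0,5,0,0]
After op 5 (pop): stack=[7] mem=[0,5,0,0]
After op 6 (pop): stack=[empty] mem=[0,5,0,0]
After op 7 (RCL M1): stack=[5] mem=[0,5,0,0]
After op 8 (pop): stack=[empty] mem=[0,5,0,0]
After op 9 (push 8): stack=[8] mem=[0,5,0,0]
After op 10 (RCL M1): stack=[8,5] mem=[0,5,0,0]
After op 11 (+): stack=[13] mem=[0,5,0,0]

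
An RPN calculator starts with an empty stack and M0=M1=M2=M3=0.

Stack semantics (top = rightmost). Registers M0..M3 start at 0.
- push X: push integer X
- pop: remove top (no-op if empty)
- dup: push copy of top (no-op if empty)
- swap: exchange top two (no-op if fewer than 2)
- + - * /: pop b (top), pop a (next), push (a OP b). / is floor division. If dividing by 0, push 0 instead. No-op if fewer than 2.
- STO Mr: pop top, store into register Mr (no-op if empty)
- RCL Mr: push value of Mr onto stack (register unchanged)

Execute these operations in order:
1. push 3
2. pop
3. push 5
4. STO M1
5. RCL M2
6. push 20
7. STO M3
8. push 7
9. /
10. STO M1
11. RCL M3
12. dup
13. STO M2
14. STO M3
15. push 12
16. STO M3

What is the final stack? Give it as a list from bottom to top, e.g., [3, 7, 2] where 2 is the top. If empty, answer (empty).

After op 1 (push 3): stack=[3] mem=[0,0,0,0]
After op 2 (pop): stack=[empty] mem=[0,0,0,0]
After op 3 (push 5): stack=[5] mem=[0,0,0,0]
After op 4 (STO M1): stack=[empty] mem=[0,5,0,0]
After op 5 (RCL M2): stack=[0] mem=[0,5,0,0]
After op 6 (push 20): stack=[0,20] mem=[0,5,0,0]
After op 7 (STO M3): stack=[0] mem=[0,5,0,20]
After op 8 (push 7): stack=[0,7] mem=[0,5,0,20]
After op 9 (/): stack=[0] mem=[0,5,0,20]
After op 10 (STO M1): stack=[empty] mem=[0,0,0,20]
After op 11 (RCL M3): stack=[20] mem=[0,0,0,20]
After op 12 (dup): stack=[20,20] mem=[0,0,0,20]
After op 13 (STO M2): stack=[20] mem=[0,0,20,20]
After op 14 (STO M3): stack=[empty] mem=[0,0,20,20]
After op 15 (push 12): stack=[12] mem=[0,0,20,20]
After op 16 (STO M3): stack=[empty] mem=[0,0,20,12]

Answer: (empty)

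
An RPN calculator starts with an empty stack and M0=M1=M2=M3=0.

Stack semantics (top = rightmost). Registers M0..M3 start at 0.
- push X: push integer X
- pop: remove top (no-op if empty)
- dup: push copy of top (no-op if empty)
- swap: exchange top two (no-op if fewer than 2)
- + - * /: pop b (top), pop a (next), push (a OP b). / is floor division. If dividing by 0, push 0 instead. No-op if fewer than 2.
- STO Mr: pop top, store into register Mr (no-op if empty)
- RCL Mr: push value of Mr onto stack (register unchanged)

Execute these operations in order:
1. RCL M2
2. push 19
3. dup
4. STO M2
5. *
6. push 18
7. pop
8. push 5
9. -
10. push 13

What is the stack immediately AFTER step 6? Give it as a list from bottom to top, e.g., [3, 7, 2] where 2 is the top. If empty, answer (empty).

After op 1 (RCL M2): stack=[0] mem=[0,0,0,0]
After op 2 (push 19): stack=[0,19] mem=[0,0,0,0]
After op 3 (dup): stack=[0,19,19] mem=[0,0,0,0]
After op 4 (STO M2): stack=[0,19] mem=[0,0,19,0]
After op 5 (*): stack=[0] mem=[0,0,19,0]
After op 6 (push 18): stack=[0,18] mem=[0,0,19,0]

[0, 18]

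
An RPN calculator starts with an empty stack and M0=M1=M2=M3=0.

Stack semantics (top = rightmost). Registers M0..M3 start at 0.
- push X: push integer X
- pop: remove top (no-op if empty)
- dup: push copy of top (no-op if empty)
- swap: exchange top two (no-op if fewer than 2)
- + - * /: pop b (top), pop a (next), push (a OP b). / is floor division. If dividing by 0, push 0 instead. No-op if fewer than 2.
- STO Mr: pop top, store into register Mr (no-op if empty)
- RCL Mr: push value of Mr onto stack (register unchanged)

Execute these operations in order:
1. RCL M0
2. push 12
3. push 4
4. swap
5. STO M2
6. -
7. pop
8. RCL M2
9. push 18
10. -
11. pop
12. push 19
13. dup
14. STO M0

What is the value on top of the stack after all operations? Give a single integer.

After op 1 (RCL M0): stack=[0] mem=[0,0,0,0]
After op 2 (push 12): stack=[0,12] mem=[0,0,0,0]
After op 3 (push 4): stack=[0,12,4] mem=[0,0,0,0]
After op 4 (swap): stack=[0,4,12] mem=[0,0,0,0]
After op 5 (STO M2): stack=[0,4] mem=[0,0,12,0]
After op 6 (-): stack=[-4] mem=[0,0,12,0]
After op 7 (pop): stack=[empty] mem=[0,0,12,0]
After op 8 (RCL M2): stack=[12] mem=[0,0,12,0]
After op 9 (push 18): stack=[12,18] mem=[0,0,12,0]
After op 10 (-): stack=[-6] mem=[0,0,12,0]
After op 11 (pop): stack=[empty] mem=[0,0,12,0]
After op 12 (push 19): stack=[19] mem=[0,0,12,0]
After op 13 (dup): stack=[19,19] mem=[0,0,12,0]
After op 14 (STO M0): stack=[19] mem=[19,0,12,0]

Answer: 19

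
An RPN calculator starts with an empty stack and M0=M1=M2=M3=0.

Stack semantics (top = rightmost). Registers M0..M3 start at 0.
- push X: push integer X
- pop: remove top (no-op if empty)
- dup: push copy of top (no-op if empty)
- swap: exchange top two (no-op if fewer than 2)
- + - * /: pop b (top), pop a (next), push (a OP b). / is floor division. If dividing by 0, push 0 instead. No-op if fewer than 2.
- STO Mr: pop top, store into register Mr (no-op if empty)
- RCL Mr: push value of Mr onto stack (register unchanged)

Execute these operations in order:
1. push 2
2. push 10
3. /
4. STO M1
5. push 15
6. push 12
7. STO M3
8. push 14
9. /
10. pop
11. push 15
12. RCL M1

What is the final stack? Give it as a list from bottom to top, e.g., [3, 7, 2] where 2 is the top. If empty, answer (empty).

After op 1 (push 2): stack=[2] mem=[0,0,0,0]
After op 2 (push 10): stack=[2,10] mem=[0,0,0,0]
After op 3 (/): stack=[0] mem=[0,0,0,0]
After op 4 (STO M1): stack=[empty] mem=[0,0,0,0]
After op 5 (push 15): stack=[15] mem=[0,0,0,0]
After op 6 (push 12): stack=[15,12] mem=[0,0,0,0]
After op 7 (STO M3): stack=[15] mem=[0,0,0,12]
After op 8 (push 14): stack=[15,14] mem=[0,0,0,12]
After op 9 (/): stack=[1] mem=[0,0,0,12]
After op 10 (pop): stack=[empty] mem=[0,0,0,12]
After op 11 (push 15): stack=[15] mem=[0,0,0,12]
After op 12 (RCL M1): stack=[15,0] mem=[0,0,0,12]

Answer: [15, 0]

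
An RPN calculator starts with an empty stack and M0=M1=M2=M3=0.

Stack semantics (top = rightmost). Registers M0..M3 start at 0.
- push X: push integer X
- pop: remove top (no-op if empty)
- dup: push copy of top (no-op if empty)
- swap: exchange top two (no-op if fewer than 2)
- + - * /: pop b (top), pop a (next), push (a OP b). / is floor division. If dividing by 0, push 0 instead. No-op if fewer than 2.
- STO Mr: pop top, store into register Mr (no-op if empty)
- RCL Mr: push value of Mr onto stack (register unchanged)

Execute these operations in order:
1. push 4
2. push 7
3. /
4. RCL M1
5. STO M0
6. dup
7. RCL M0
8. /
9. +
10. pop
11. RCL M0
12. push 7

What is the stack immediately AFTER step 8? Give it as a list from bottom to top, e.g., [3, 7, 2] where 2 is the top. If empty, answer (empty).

After op 1 (push 4): stack=[4] mem=[0,0,0,0]
After op 2 (push 7): stack=[4,7] mem=[0,0,0,0]
After op 3 (/): stack=[0] mem=[0,0,0,0]
After op 4 (RCL M1): stack=[0,0] mem=[0,0,0,0]
After op 5 (STO M0): stack=[0] mem=[0,0,0,0]
After op 6 (dup): stack=[0,0] mem=[0,0,0,0]
After op 7 (RCL M0): stack=[0,0,0] mem=[0,0,0,0]
After op 8 (/): stack=[0,0] mem=[0,0,0,0]

[0, 0]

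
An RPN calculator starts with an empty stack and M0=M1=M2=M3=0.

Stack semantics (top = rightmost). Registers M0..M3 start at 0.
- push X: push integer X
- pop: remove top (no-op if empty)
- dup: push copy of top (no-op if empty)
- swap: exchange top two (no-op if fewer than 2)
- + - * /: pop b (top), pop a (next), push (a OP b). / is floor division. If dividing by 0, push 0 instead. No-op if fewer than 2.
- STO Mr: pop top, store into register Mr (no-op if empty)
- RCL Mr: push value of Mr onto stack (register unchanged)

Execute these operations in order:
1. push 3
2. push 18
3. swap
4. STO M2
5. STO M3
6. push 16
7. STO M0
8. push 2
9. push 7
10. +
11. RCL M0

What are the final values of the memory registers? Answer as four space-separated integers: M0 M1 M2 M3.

After op 1 (push 3): stack=[3] mem=[0,0,0,0]
After op 2 (push 18): stack=[3,18] mem=[0,0,0,0]
After op 3 (swap): stack=[18,3] mem=[0,0,0,0]
After op 4 (STO M2): stack=[18] mem=[0,0,3,0]
After op 5 (STO M3): stack=[empty] mem=[0,0,3,18]
After op 6 (push 16): stack=[16] mem=[0,0,3,18]
After op 7 (STO M0): stack=[empty] mem=[16,0,3,18]
After op 8 (push 2): stack=[2] mem=[16,0,3,18]
After op 9 (push 7): stack=[2,7] mem=[16,0,3,18]
After op 10 (+): stack=[9] mem=[16,0,3,18]
After op 11 (RCL M0): stack=[9,16] mem=[16,0,3,18]

Answer: 16 0 3 18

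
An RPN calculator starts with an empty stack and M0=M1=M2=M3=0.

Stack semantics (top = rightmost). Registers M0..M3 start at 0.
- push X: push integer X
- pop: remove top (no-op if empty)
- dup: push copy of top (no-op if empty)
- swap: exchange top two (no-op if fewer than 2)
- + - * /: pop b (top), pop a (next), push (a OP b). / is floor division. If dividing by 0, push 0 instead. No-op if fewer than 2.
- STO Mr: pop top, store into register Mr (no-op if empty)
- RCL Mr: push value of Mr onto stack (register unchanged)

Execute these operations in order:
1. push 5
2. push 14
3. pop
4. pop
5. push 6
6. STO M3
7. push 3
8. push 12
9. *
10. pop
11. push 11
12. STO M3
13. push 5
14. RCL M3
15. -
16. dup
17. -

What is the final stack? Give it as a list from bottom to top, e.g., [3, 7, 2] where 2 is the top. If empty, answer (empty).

Answer: [0]

Derivation:
After op 1 (push 5): stack=[5] mem=[0,0,0,0]
After op 2 (push 14): stack=[5,14] mem=[0,0,0,0]
After op 3 (pop): stack=[5] mem=[0,0,0,0]
After op 4 (pop): stack=[empty] mem=[0,0,0,0]
After op 5 (push 6): stack=[6] mem=[0,0,0,0]
After op 6 (STO M3): stack=[empty] mem=[0,0,0,6]
After op 7 (push 3): stack=[3] mem=[0,0,0,6]
After op 8 (push 12): stack=[3,12] mem=[0,0,0,6]
After op 9 (*): stack=[36] mem=[0,0,0,6]
After op 10 (pop): stack=[empty] mem=[0,0,0,6]
After op 11 (push 11): stack=[11] mem=[0,0,0,6]
After op 12 (STO M3): stack=[empty] mem=[0,0,0,11]
After op 13 (push 5): stack=[5] mem=[0,0,0,11]
After op 14 (RCL M3): stack=[5,11] mem=[0,0,0,11]
After op 15 (-): stack=[-6] mem=[0,0,0,11]
After op 16 (dup): stack=[-6,-6] mem=[0,0,0,11]
After op 17 (-): stack=[0] mem=[0,0,0,11]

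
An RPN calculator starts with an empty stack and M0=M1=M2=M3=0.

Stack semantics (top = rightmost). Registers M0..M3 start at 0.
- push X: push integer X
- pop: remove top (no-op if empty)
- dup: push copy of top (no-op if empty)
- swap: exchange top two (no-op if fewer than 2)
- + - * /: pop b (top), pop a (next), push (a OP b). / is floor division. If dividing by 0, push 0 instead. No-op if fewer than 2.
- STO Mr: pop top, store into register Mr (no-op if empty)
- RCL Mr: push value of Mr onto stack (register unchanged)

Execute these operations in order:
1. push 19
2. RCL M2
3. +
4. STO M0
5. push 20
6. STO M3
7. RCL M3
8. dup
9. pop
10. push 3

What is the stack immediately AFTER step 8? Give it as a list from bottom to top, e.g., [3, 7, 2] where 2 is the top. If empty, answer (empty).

After op 1 (push 19): stack=[19] mem=[0,0,0,0]
After op 2 (RCL M2): stack=[19,0] mem=[0,0,0,0]
After op 3 (+): stack=[19] mem=[0,0,0,0]
After op 4 (STO M0): stack=[empty] mem=[19,0,0,0]
After op 5 (push 20): stack=[20] mem=[19,0,0,0]
After op 6 (STO M3): stack=[empty] mem=[19,0,0,20]
After op 7 (RCL M3): stack=[20] mem=[19,0,0,20]
After op 8 (dup): stack=[20,20] mem=[19,0,0,20]

[20, 20]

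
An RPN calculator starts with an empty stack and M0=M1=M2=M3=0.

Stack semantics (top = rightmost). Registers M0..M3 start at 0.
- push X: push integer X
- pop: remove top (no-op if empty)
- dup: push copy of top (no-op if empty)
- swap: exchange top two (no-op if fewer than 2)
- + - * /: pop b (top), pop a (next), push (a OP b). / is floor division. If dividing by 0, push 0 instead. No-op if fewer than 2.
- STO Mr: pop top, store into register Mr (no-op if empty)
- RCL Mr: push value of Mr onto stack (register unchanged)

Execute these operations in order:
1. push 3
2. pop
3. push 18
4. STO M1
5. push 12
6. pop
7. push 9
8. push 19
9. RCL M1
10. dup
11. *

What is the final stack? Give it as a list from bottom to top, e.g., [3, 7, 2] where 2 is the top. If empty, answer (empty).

Answer: [9, 19, 324]

Derivation:
After op 1 (push 3): stack=[3] mem=[0,0,0,0]
After op 2 (pop): stack=[empty] mem=[0,0,0,0]
After op 3 (push 18): stack=[18] mem=[0,0,0,0]
After op 4 (STO M1): stack=[empty] mem=[0,18,0,0]
After op 5 (push 12): stack=[12] mem=[0,18,0,0]
After op 6 (pop): stack=[empty] mem=[0,18,0,0]
After op 7 (push 9): stack=[9] mem=[0,18,0,0]
After op 8 (push 19): stack=[9,19] mem=[0,18,0,0]
After op 9 (RCL M1): stack=[9,19,18] mem=[0,18,0,0]
After op 10 (dup): stack=[9,19,18,18] mem=[0,18,0,0]
After op 11 (*): stack=[9,19,324] mem=[0,18,0,0]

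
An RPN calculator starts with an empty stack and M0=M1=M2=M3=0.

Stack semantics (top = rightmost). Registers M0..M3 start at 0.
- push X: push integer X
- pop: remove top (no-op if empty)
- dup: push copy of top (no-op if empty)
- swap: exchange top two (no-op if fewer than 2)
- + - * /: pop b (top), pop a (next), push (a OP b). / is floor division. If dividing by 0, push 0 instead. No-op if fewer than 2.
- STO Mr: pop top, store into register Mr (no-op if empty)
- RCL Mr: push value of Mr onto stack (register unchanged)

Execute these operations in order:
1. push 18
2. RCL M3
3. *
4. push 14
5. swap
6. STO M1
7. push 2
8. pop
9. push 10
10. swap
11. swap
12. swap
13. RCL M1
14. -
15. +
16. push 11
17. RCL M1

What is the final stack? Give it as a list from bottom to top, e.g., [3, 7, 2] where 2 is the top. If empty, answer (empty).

After op 1 (push 18): stack=[18] mem=[0,0,0,0]
After op 2 (RCL M3): stack=[18,0] mem=[0,0,0,0]
After op 3 (*): stack=[0] mem=[0,0,0,0]
After op 4 (push 14): stack=[0,14] mem=[0,0,0,0]
After op 5 (swap): stack=[14,0] mem=[0,0,0,0]
After op 6 (STO M1): stack=[14] mem=[0,0,0,0]
After op 7 (push 2): stack=[14,2] mem=[0,0,0,0]
After op 8 (pop): stack=[14] mem=[0,0,0,0]
After op 9 (push 10): stack=[14,10] mem=[0,0,0,0]
After op 10 (swap): stack=[10,14] mem=[0,0,0,0]
After op 11 (swap): stack=[14,10] mem=[0,0,0,0]
After op 12 (swap): stack=[10,14] mem=[0,0,0,0]
After op 13 (RCL M1): stack=[10,14,0] mem=[0,0,0,0]
After op 14 (-): stack=[10,14] mem=[0,0,0,0]
After op 15 (+): stack=[24] mem=[0,0,0,0]
After op 16 (push 11): stack=[24,11] mem=[0,0,0,0]
After op 17 (RCL M1): stack=[24,11,0] mem=[0,0,0,0]

Answer: [24, 11, 0]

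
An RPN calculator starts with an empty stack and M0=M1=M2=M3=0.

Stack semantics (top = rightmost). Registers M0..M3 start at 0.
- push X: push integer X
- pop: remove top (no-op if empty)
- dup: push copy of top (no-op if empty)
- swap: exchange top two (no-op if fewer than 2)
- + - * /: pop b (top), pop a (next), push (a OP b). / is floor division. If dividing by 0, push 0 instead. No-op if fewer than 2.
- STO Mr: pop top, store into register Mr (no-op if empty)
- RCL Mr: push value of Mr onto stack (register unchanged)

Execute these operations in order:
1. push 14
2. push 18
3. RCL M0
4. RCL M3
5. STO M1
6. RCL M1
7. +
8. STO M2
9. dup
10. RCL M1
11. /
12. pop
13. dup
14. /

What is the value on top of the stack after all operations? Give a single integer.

After op 1 (push 14): stack=[14] mem=[0,0,0,0]
After op 2 (push 18): stack=[14,18] mem=[0,0,0,0]
After op 3 (RCL M0): stack=[14,18,0] mem=[0,0,0,0]
After op 4 (RCL M3): stack=[14,18,0,0] mem=[0,0,0,0]
After op 5 (STO M1): stack=[14,18,0] mem=[0,0,0,0]
After op 6 (RCL M1): stack=[14,18,0,0] mem=[0,0,0,0]
After op 7 (+): stack=[14,18,0] mem=[0,0,0,0]
After op 8 (STO M2): stack=[14,18] mem=[0,0,0,0]
After op 9 (dup): stack=[14,18,18] mem=[0,0,0,0]
After op 10 (RCL M1): stack=[14,18,18,0] mem=[0,0,0,0]
After op 11 (/): stack=[14,18,0] mem=[0,0,0,0]
After op 12 (pop): stack=[14,18] mem=[0,0,0,0]
After op 13 (dup): stack=[14,18,18] mem=[0,0,0,0]
After op 14 (/): stack=[14,1] mem=[0,0,0,0]

Answer: 1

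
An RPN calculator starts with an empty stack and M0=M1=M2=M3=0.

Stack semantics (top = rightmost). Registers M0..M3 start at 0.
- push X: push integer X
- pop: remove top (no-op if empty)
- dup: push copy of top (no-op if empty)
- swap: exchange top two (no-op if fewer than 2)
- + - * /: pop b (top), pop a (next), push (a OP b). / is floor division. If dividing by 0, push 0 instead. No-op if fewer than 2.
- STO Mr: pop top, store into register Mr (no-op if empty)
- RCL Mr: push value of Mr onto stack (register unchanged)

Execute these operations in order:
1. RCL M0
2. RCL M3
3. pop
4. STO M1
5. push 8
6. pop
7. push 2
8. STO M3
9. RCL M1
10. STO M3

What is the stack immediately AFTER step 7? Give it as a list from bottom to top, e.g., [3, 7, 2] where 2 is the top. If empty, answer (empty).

After op 1 (RCL M0): stack=[0] mem=[0,0,0,0]
After op 2 (RCL M3): stack=[0,0] mem=[0,0,0,0]
After op 3 (pop): stack=[0] mem=[0,0,0,0]
After op 4 (STO M1): stack=[empty] mem=[0,0,0,0]
After op 5 (push 8): stack=[8] mem=[0,0,0,0]
After op 6 (pop): stack=[empty] mem=[0,0,0,0]
After op 7 (push 2): stack=[2] mem=[0,0,0,0]

[2]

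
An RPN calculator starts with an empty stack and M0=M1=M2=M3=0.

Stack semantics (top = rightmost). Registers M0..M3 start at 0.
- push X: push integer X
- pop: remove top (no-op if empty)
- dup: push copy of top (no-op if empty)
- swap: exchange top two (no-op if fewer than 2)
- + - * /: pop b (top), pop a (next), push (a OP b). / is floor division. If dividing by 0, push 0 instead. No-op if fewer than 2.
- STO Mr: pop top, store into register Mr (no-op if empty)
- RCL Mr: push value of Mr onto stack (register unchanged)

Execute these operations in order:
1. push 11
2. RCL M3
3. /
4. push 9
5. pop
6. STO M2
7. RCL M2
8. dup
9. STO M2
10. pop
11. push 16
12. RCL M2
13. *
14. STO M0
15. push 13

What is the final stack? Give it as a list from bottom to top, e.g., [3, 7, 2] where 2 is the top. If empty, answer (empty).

After op 1 (push 11): stack=[11] mem=[0,0,0,0]
After op 2 (RCL M3): stack=[11,0] mem=[0,0,0,0]
After op 3 (/): stack=[0] mem=[0,0,0,0]
After op 4 (push 9): stack=[0,9] mem=[0,0,0,0]
After op 5 (pop): stack=[0] mem=[0,0,0,0]
After op 6 (STO M2): stack=[empty] mem=[0,0,0,0]
After op 7 (RCL M2): stack=[0] mem=[0,0,0,0]
After op 8 (dup): stack=[0,0] mem=[0,0,0,0]
After op 9 (STO M2): stack=[0] mem=[0,0,0,0]
After op 10 (pop): stack=[empty] mem=[0,0,0,0]
After op 11 (push 16): stack=[16] mem=[0,0,0,0]
After op 12 (RCL M2): stack=[16,0] mem=[0,0,0,0]
After op 13 (*): stack=[0] mem=[0,0,0,0]
After op 14 (STO M0): stack=[empty] mem=[0,0,0,0]
After op 15 (push 13): stack=[13] mem=[0,0,0,0]

Answer: [13]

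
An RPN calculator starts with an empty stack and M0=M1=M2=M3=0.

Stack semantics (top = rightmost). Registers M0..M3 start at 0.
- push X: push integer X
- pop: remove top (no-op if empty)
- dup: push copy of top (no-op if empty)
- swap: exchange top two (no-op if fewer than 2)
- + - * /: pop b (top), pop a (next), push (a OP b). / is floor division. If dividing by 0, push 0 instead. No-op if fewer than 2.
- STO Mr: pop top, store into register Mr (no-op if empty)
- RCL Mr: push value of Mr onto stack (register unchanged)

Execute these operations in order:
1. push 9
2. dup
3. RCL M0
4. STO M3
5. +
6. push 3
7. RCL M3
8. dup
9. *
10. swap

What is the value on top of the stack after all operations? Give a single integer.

Answer: 3

Derivation:
After op 1 (push 9): stack=[9] mem=[0,0,0,0]
After op 2 (dup): stack=[9,9] mem=[0,0,0,0]
After op 3 (RCL M0): stack=[9,9,0] mem=[0,0,0,0]
After op 4 (STO M3): stack=[9,9] mem=[0,0,0,0]
After op 5 (+): stack=[18] mem=[0,0,0,0]
After op 6 (push 3): stack=[18,3] mem=[0,0,0,0]
After op 7 (RCL M3): stack=[18,3,0] mem=[0,0,0,0]
After op 8 (dup): stack=[18,3,0,0] mem=[0,0,0,0]
After op 9 (*): stack=[18,3,0] mem=[0,0,0,0]
After op 10 (swap): stack=[18,0,3] mem=[0,0,0,0]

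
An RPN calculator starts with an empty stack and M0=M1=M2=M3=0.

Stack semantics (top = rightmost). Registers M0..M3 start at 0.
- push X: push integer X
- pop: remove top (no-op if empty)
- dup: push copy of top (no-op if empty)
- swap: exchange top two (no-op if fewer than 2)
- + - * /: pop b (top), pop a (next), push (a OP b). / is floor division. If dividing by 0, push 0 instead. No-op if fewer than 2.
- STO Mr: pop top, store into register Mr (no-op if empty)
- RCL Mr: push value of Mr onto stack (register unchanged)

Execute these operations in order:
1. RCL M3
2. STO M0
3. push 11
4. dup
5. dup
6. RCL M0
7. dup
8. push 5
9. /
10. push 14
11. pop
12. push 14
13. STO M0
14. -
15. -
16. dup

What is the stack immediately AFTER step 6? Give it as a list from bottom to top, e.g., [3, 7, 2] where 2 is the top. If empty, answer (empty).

After op 1 (RCL M3): stack=[0] mem=[0,0,0,0]
After op 2 (STO M0): stack=[empty] mem=[0,0,0,0]
After op 3 (push 11): stack=[11] mem=[0,0,0,0]
After op 4 (dup): stack=[11,11] mem=[0,0,0,0]
After op 5 (dup): stack=[11,11,11] mem=[0,0,0,0]
After op 6 (RCL M0): stack=[11,11,11,0] mem=[0,0,0,0]

[11, 11, 11, 0]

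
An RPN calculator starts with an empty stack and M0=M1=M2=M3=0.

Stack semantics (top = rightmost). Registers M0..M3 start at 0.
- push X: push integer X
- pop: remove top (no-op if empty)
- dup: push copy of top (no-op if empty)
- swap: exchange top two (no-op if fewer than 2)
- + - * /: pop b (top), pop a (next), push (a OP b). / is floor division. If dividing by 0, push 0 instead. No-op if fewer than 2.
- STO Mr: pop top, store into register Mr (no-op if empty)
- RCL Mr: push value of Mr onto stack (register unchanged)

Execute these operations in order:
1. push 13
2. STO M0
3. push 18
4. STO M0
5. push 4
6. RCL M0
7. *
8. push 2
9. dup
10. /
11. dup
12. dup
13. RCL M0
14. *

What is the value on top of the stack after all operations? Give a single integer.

After op 1 (push 13): stack=[13] mem=[0,0,0,0]
After op 2 (STO M0): stack=[empty] mem=[13,0,0,0]
After op 3 (push 18): stack=[18] mem=[13,0,0,0]
After op 4 (STO M0): stack=[empty] mem=[18,0,0,0]
After op 5 (push 4): stack=[4] mem=[18,0,0,0]
After op 6 (RCL M0): stack=[4,18] mem=[18,0,0,0]
After op 7 (*): stack=[72] mem=[18,0,0,0]
After op 8 (push 2): stack=[72,2] mem=[18,0,0,0]
After op 9 (dup): stack=[72,2,2] mem=[18,0,0,0]
After op 10 (/): stack=[72,1] mem=[18,0,0,0]
After op 11 (dup): stack=[72,1,1] mem=[18,0,0,0]
After op 12 (dup): stack=[72,1,1,1] mem=[18,0,0,0]
After op 13 (RCL M0): stack=[72,1,1,1,18] mem=[18,0,0,0]
After op 14 (*): stack=[72,1,1,18] mem=[18,0,0,0]

Answer: 18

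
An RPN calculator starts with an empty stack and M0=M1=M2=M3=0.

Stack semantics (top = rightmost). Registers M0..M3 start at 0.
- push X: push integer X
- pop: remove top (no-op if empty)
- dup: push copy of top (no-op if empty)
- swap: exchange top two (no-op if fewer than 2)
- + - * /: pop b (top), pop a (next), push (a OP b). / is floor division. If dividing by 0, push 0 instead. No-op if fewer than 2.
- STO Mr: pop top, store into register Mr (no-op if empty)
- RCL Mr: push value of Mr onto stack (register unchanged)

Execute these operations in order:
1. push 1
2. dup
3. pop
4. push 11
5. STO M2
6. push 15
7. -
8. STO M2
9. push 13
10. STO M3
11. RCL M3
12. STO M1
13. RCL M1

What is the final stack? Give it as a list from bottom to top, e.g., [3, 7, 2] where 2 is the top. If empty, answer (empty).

Answer: [13]

Derivation:
After op 1 (push 1): stack=[1] mem=[0,0,0,0]
After op 2 (dup): stack=[1,1] mem=[0,0,0,0]
After op 3 (pop): stack=[1] mem=[0,0,0,0]
After op 4 (push 11): stack=[1,11] mem=[0,0,0,0]
After op 5 (STO M2): stack=[1] mem=[0,0,11,0]
After op 6 (push 15): stack=[1,15] mem=[0,0,11,0]
After op 7 (-): stack=[-14] mem=[0,0,11,0]
After op 8 (STO M2): stack=[empty] mem=[0,0,-14,0]
After op 9 (push 13): stack=[13] mem=[0,0,-14,0]
After op 10 (STO M3): stack=[empty] mem=[0,0,-14,13]
After op 11 (RCL M3): stack=[13] mem=[0,0,-14,13]
After op 12 (STO M1): stack=[empty] mem=[0,13,-14,13]
After op 13 (RCL M1): stack=[13] mem=[0,13,-14,13]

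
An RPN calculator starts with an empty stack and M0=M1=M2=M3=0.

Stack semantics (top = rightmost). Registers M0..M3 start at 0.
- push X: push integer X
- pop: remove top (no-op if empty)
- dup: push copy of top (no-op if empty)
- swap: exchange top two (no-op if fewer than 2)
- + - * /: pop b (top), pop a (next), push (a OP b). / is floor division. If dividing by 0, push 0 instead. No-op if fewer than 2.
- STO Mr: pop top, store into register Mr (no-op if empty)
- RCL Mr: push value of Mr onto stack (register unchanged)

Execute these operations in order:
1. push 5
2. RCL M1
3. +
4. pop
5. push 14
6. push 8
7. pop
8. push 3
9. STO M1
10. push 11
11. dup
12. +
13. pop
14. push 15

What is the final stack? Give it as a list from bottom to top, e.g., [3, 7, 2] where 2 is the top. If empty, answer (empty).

Answer: [14, 15]

Derivation:
After op 1 (push 5): stack=[5] mem=[0,0,0,0]
After op 2 (RCL M1): stack=[5,0] mem=[0,0,0,0]
After op 3 (+): stack=[5] mem=[0,0,0,0]
After op 4 (pop): stack=[empty] mem=[0,0,0,0]
After op 5 (push 14): stack=[14] mem=[0,0,0,0]
After op 6 (push 8): stack=[14,8] mem=[0,0,0,0]
After op 7 (pop): stack=[14] mem=[0,0,0,0]
After op 8 (push 3): stack=[14,3] mem=[0,0,0,0]
After op 9 (STO M1): stack=[14] mem=[0,3,0,0]
After op 10 (push 11): stack=[14,11] mem=[0,3,0,0]
After op 11 (dup): stack=[14,11,11] mem=[0,3,0,0]
After op 12 (+): stack=[14,22] mem=[0,3,0,0]
After op 13 (pop): stack=[14] mem=[0,3,0,0]
After op 14 (push 15): stack=[14,15] mem=[0,3,0,0]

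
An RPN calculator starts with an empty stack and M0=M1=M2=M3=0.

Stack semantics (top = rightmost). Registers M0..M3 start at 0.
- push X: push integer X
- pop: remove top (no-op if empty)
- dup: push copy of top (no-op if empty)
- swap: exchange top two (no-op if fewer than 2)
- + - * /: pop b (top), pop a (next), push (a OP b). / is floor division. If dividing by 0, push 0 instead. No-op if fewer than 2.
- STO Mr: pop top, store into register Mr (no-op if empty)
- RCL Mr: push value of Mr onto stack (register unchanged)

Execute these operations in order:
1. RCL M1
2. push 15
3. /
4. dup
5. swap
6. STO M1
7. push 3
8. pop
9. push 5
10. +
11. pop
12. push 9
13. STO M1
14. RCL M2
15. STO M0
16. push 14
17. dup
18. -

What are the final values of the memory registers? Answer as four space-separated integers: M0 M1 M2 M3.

After op 1 (RCL M1): stack=[0] mem=[0,0,0,0]
After op 2 (push 15): stack=[0,15] mem=[0,0,0,0]
After op 3 (/): stack=[0] mem=[0,0,0,0]
After op 4 (dup): stack=[0,0] mem=[0,0,0,0]
After op 5 (swap): stack=[0,0] mem=[0,0,0,0]
After op 6 (STO M1): stack=[0] mem=[0,0,0,0]
After op 7 (push 3): stack=[0,3] mem=[0,0,0,0]
After op 8 (pop): stack=[0] mem=[0,0,0,0]
After op 9 (push 5): stack=[0,5] mem=[0,0,0,0]
After op 10 (+): stack=[5] mem=[0,0,0,0]
After op 11 (pop): stack=[empty] mem=[0,0,0,0]
After op 12 (push 9): stack=[9] mem=[0,0,0,0]
After op 13 (STO M1): stack=[empty] mem=[0,9,0,0]
After op 14 (RCL M2): stack=[0] mem=[0,9,0,0]
After op 15 (STO M0): stack=[empty] mem=[0,9,0,0]
After op 16 (push 14): stack=[14] mem=[0,9,0,0]
After op 17 (dup): stack=[14,14] mem=[0,9,0,0]
After op 18 (-): stack=[0] mem=[0,9,0,0]

Answer: 0 9 0 0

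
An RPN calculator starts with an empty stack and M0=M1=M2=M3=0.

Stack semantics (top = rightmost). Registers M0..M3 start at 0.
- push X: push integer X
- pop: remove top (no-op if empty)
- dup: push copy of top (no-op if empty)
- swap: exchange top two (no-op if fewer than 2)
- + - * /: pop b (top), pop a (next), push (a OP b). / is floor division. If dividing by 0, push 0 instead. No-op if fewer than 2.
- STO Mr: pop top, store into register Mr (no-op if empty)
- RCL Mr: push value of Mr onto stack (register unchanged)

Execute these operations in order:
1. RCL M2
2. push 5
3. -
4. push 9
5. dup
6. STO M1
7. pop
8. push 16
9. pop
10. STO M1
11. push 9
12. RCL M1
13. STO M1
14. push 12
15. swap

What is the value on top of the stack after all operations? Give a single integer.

Answer: 9

Derivation:
After op 1 (RCL M2): stack=[0] mem=[0,0,0,0]
After op 2 (push 5): stack=[0,5] mem=[0,0,0,0]
After op 3 (-): stack=[-5] mem=[0,0,0,0]
After op 4 (push 9): stack=[-5,9] mem=[0,0,0,0]
After op 5 (dup): stack=[-5,9,9] mem=[0,0,0,0]
After op 6 (STO M1): stack=[-5,9] mem=[0,9,0,0]
After op 7 (pop): stack=[-5] mem=[0,9,0,0]
After op 8 (push 16): stack=[-5,16] mem=[0,9,0,0]
After op 9 (pop): stack=[-5] mem=[0,9,0,0]
After op 10 (STO M1): stack=[empty] mem=[0,-5,0,0]
After op 11 (push 9): stack=[9] mem=[0,-5,0,0]
After op 12 (RCL M1): stack=[9,-5] mem=[0,-5,0,0]
After op 13 (STO M1): stack=[9] mem=[0,-5,0,0]
After op 14 (push 12): stack=[9,12] mem=[0,-5,0,0]
After op 15 (swap): stack=[12,9] mem=[0,-5,0,0]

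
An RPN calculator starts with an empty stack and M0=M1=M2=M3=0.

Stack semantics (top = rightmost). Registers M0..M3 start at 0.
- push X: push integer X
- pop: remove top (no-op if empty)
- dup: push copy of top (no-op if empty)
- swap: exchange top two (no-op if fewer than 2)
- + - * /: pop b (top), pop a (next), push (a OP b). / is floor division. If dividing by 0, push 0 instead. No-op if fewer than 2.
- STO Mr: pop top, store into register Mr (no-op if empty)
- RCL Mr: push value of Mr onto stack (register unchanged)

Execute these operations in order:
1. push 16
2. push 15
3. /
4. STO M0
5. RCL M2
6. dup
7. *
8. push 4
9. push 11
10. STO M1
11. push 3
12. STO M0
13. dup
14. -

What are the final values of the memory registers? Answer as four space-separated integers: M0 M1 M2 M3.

After op 1 (push 16): stack=[16] mem=[0,0,0,0]
After op 2 (push 15): stack=[16,15] mem=[0,0,0,0]
After op 3 (/): stack=[1] mem=[0,0,0,0]
After op 4 (STO M0): stack=[empty] mem=[1,0,0,0]
After op 5 (RCL M2): stack=[0] mem=[1,0,0,0]
After op 6 (dup): stack=[0,0] mem=[1,0,0,0]
After op 7 (*): stack=[0] mem=[1,0,0,0]
After op 8 (push 4): stack=[0,4] mem=[1,0,0,0]
After op 9 (push 11): stack=[0,4,11] mem=[1,0,0,0]
After op 10 (STO M1): stack=[0,4] mem=[1,11,0,0]
After op 11 (push 3): stack=[0,4,3] mem=[1,11,0,0]
After op 12 (STO M0): stack=[0,4] mem=[3,11,0,0]
After op 13 (dup): stack=[0,4,4] mem=[3,11,0,0]
After op 14 (-): stack=[0,0] mem=[3,11,0,0]

Answer: 3 11 0 0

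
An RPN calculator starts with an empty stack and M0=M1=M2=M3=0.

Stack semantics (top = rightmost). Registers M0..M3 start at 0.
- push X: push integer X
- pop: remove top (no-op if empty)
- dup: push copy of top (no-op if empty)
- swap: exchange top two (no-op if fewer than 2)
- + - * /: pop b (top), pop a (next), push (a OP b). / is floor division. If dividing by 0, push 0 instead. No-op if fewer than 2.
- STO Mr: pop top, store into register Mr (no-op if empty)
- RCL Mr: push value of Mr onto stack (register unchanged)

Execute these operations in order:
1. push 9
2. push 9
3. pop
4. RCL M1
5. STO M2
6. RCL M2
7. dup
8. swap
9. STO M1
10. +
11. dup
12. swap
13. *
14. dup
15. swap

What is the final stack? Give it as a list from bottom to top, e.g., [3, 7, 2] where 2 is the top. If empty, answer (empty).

Answer: [81, 81]

Derivation:
After op 1 (push 9): stack=[9] mem=[0,0,0,0]
After op 2 (push 9): stack=[9,9] mem=[0,0,0,0]
After op 3 (pop): stack=[9] mem=[0,0,0,0]
After op 4 (RCL M1): stack=[9,0] mem=[0,0,0,0]
After op 5 (STO M2): stack=[9] mem=[0,0,0,0]
After op 6 (RCL M2): stack=[9,0] mem=[0,0,0,0]
After op 7 (dup): stack=[9,0,0] mem=[0,0,0,0]
After op 8 (swap): stack=[9,0,0] mem=[0,0,0,0]
After op 9 (STO M1): stack=[9,0] mem=[0,0,0,0]
After op 10 (+): stack=[9] mem=[0,0,0,0]
After op 11 (dup): stack=[9,9] mem=[0,0,0,0]
After op 12 (swap): stack=[9,9] mem=[0,0,0,0]
After op 13 (*): stack=[81] mem=[0,0,0,0]
After op 14 (dup): stack=[81,81] mem=[0,0,0,0]
After op 15 (swap): stack=[81,81] mem=[0,0,0,0]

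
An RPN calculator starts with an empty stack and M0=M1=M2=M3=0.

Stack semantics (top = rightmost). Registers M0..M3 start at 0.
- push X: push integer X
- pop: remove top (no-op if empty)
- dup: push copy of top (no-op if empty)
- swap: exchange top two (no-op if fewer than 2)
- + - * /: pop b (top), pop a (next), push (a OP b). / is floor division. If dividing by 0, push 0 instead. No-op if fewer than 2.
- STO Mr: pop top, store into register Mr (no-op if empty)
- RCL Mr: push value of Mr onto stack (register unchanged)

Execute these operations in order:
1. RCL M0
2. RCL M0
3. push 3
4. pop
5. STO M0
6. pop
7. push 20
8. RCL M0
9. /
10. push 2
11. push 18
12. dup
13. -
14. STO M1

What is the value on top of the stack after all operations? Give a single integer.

After op 1 (RCL M0): stack=[0] mem=[0,0,0,0]
After op 2 (RCL M0): stack=[0,0] mem=[0,0,0,0]
After op 3 (push 3): stack=[0,0,3] mem=[0,0,0,0]
After op 4 (pop): stack=[0,0] mem=[0,0,0,0]
After op 5 (STO M0): stack=[0] mem=[0,0,0,0]
After op 6 (pop): stack=[empty] mem=[0,0,0,0]
After op 7 (push 20): stack=[20] mem=[0,0,0,0]
After op 8 (RCL M0): stack=[20,0] mem=[0,0,0,0]
After op 9 (/): stack=[0] mem=[0,0,0,0]
After op 10 (push 2): stack=[0,2] mem=[0,0,0,0]
After op 11 (push 18): stack=[0,2,18] mem=[0,0,0,0]
After op 12 (dup): stack=[0,2,18,18] mem=[0,0,0,0]
After op 13 (-): stack=[0,2,0] mem=[0,0,0,0]
After op 14 (STO M1): stack=[0,2] mem=[0,0,0,0]

Answer: 2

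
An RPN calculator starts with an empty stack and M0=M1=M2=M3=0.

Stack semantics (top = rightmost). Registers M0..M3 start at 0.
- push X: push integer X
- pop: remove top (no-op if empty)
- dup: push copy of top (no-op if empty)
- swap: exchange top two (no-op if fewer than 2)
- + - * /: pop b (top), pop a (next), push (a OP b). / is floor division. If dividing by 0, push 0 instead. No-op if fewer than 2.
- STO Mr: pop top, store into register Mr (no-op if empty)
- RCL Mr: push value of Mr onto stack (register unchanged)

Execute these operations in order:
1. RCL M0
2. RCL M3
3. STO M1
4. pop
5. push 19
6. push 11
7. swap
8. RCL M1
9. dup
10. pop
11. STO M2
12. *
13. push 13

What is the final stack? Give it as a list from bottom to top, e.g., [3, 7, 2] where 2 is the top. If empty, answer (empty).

After op 1 (RCL M0): stack=[0] mem=[0,0,0,0]
After op 2 (RCL M3): stack=[0,0] mem=[0,0,0,0]
After op 3 (STO M1): stack=[0] mem=[0,0,0,0]
After op 4 (pop): stack=[empty] mem=[0,0,0,0]
After op 5 (push 19): stack=[19] mem=[0,0,0,0]
After op 6 (push 11): stack=[19,11] mem=[0,0,0,0]
After op 7 (swap): stack=[11,19] mem=[0,0,0,0]
After op 8 (RCL M1): stack=[11,19,0] mem=[0,0,0,0]
After op 9 (dup): stack=[11,19,0,0] mem=[0,0,0,0]
After op 10 (pop): stack=[11,19,0] mem=[0,0,0,0]
After op 11 (STO M2): stack=[11,19] mem=[0,0,0,0]
After op 12 (*): stack=[209] mem=[0,0,0,0]
After op 13 (push 13): stack=[209,13] mem=[0,0,0,0]

Answer: [209, 13]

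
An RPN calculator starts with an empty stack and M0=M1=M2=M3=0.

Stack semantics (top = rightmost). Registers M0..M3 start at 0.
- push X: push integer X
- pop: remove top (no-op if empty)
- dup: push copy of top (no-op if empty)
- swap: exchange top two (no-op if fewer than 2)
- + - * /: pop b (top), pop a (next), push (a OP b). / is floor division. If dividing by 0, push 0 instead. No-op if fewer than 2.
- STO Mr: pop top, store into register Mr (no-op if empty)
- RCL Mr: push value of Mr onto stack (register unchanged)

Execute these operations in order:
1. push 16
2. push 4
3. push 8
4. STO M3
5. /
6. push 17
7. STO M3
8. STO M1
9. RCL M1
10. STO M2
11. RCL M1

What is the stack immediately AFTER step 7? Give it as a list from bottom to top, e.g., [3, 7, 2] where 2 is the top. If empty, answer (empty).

After op 1 (push 16): stack=[16] mem=[0,0,0,0]
After op 2 (push 4): stack=[16,4] mem=[0,0,0,0]
After op 3 (push 8): stack=[16,4,8] mem=[0,0,0,0]
After op 4 (STO M3): stack=[16,4] mem=[0,0,0,8]
After op 5 (/): stack=[4] mem=[0,0,0,8]
After op 6 (push 17): stack=[4,17] mem=[0,0,0,8]
After op 7 (STO M3): stack=[4] mem=[0,0,0,17]

[4]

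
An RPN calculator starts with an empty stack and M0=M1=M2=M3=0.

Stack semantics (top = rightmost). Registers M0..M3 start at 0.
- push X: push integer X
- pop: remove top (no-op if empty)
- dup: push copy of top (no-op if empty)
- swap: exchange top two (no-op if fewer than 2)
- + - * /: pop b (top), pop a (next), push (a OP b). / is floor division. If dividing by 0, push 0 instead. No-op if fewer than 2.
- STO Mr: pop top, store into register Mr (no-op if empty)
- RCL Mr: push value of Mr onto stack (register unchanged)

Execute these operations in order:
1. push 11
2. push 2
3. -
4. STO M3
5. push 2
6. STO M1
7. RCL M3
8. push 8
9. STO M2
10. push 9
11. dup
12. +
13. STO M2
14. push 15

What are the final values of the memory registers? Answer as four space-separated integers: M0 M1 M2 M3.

After op 1 (push 11): stack=[11] mem=[0,0,0,0]
After op 2 (push 2): stack=[11,2] mem=[0,0,0,0]
After op 3 (-): stack=[9] mem=[0,0,0,0]
After op 4 (STO M3): stack=[empty] mem=[0,0,0,9]
After op 5 (push 2): stack=[2] mem=[0,0,0,9]
After op 6 (STO M1): stack=[empty] mem=[0,2,0,9]
After op 7 (RCL M3): stack=[9] mem=[0,2,0,9]
After op 8 (push 8): stack=[9,8] mem=[0,2,0,9]
After op 9 (STO M2): stack=[9] mem=[0,2,8,9]
After op 10 (push 9): stack=[9,9] mem=[0,2,8,9]
After op 11 (dup): stack=[9,9,9] mem=[0,2,8,9]
After op 12 (+): stack=[9,18] mem=[0,2,8,9]
After op 13 (STO M2): stack=[9] mem=[0,2,18,9]
After op 14 (push 15): stack=[9,15] mem=[0,2,18,9]

Answer: 0 2 18 9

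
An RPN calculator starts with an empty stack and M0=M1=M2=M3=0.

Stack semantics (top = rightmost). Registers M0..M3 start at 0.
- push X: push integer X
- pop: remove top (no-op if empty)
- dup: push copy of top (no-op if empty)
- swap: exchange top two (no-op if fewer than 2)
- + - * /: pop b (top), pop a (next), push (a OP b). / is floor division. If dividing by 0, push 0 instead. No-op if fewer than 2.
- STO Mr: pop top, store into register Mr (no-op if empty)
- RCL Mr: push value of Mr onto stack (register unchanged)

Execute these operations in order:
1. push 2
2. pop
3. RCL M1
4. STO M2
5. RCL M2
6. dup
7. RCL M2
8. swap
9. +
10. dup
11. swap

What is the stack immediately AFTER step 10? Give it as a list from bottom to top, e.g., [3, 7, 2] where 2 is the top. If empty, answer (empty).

After op 1 (push 2): stack=[2] mem=[0,0,0,0]
After op 2 (pop): stack=[empty] mem=[0,0,0,0]
After op 3 (RCL M1): stack=[0] mem=[0,0,0,0]
After op 4 (STO M2): stack=[empty] mem=[0,0,0,0]
After op 5 (RCL M2): stack=[0] mem=[0,0,0,0]
After op 6 (dup): stack=[0,0] mem=[0,0,0,0]
After op 7 (RCL M2): stack=[0,0,0] mem=[0,0,0,0]
After op 8 (swap): stack=[0,0,0] mem=[0,0,0,0]
After op 9 (+): stack=[0,0] mem=[0,0,0,0]
After op 10 (dup): stack=[0,0,0] mem=[0,0,0,0]

[0, 0, 0]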